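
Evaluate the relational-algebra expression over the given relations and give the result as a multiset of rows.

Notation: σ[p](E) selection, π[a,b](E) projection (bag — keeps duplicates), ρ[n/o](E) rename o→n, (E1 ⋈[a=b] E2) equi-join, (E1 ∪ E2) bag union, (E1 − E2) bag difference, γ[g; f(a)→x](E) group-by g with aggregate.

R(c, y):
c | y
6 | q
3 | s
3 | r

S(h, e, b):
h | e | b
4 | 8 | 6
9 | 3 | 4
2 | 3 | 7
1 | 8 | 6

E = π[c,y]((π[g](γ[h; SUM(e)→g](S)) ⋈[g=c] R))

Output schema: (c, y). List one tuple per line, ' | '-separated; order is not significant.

Row counts bottom-up:
  S → 4
  γ[h; SUM(e)→g](S) → 4
  π[g](γ[h; SUM(e)→g](S)) → 4
  R → 3
  (π[g](γ[h; SUM(e)→g](S)) ⋈[g=c] R) → 4
  π[c,y]((π[g](γ[h; SUM(e)→g](S)) ⋈[g=c] R)) → 4

== RESULT ==
c | y
3 | r
3 | r
3 | s
3 | s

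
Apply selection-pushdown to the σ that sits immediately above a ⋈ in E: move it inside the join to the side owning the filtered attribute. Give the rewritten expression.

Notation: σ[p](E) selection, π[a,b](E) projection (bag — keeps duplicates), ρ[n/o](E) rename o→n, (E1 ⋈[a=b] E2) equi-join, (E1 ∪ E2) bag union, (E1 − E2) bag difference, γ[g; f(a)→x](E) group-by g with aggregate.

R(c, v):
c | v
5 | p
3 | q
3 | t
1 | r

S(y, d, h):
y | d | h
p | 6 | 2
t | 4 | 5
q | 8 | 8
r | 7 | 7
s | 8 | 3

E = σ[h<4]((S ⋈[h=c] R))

σ filters on h, owned by the left side.
E' = (σ[h<4](S) ⋈[h=c] R)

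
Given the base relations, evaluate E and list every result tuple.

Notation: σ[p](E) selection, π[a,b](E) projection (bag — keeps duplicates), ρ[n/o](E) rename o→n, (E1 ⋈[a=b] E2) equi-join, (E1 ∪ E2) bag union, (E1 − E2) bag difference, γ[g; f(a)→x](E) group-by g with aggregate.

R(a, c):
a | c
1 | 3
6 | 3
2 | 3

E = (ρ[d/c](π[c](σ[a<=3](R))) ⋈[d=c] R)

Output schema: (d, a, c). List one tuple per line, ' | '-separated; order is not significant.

Stepwise |·|:
  R → 3
  σ[a<=3](R) → 2
  π[c](σ[a<=3](R)) → 2
  ρ[d/c](π[c](σ[a<=3](R))) → 2
  R → 3
  (ρ[d/c](π[c](σ[a<=3](R))) ⋈[d=c] R) → 6

== RESULT ==
d | a | c
3 | 1 | 3
3 | 1 | 3
3 | 2 | 3
3 | 2 | 3
3 | 6 | 3
3 | 6 | 3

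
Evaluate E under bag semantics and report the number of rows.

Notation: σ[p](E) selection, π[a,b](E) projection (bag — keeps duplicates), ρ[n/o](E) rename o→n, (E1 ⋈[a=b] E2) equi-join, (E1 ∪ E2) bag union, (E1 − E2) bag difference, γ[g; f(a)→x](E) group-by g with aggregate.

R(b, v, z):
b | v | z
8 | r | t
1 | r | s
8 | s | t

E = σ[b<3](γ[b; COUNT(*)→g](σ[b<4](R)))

Row counts bottom-up:
  R → 3
  σ[b<4](R) → 1
  γ[b; COUNT(*)→g](σ[b<4](R)) → 1
  σ[b<3](γ[b; COUNT(*)→g](σ[b<4](R))) → 1

|E| = 1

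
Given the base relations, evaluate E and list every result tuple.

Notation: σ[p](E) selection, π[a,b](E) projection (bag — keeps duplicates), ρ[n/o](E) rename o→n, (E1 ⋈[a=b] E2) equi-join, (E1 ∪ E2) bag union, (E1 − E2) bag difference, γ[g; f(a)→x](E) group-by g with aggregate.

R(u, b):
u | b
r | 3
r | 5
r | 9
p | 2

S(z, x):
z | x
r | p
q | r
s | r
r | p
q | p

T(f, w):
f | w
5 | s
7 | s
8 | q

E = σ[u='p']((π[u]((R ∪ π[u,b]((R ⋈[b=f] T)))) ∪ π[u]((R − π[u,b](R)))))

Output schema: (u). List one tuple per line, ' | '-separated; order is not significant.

Per-node cardinality:
  R → 4
  R → 4
  T → 3
  (R ⋈[b=f] T) → 1
  π[u,b]((R ⋈[b=f] T)) → 1
  (R ∪ π[u,b]((R ⋈[b=f] T))) → 5
  π[u]((R ∪ π[u,b]((R ⋈[b=f] T)))) → 5
  R → 4
  R → 4
  π[u,b](R) → 4
  (R − π[u,b](R)) → 0
  π[u]((R − π[u,b](R))) → 0
  (π[u]((R ∪ π[u,b]((R ⋈[b=f] T)))) ∪ π[u]((R − π[u,b](R)))) → 5
  σ[u='p']((π[u]((R ∪ π[u,b]((R ⋈[b=f] T)))) ∪ π[u]((R − π[u,b](R))))) → 1

== RESULT ==
u
p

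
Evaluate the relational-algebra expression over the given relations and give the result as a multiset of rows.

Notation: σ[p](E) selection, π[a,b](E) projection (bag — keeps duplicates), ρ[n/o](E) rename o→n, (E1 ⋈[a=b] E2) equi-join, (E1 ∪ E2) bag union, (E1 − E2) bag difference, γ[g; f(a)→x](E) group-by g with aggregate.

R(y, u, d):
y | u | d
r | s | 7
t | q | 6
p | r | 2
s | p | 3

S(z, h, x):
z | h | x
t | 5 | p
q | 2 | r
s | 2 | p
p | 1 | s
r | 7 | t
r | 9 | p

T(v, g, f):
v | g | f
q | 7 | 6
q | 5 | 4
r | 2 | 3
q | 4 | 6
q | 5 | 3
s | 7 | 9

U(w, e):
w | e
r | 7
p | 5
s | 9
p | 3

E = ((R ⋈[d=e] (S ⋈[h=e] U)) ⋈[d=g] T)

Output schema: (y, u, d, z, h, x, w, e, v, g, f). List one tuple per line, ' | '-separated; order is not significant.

Per-node cardinality:
  R → 4
  S → 6
  U → 4
  (S ⋈[h=e] U) → 3
  (R ⋈[d=e] (S ⋈[h=e] U)) → 1
  T → 6
  ((R ⋈[d=e] (S ⋈[h=e] U)) ⋈[d=g] T) → 2

== RESULT ==
y | u | d | z | h | x | w | e | v | g | f
r | s | 7 | r | 7 | t | r | 7 | q | 7 | 6
r | s | 7 | r | 7 | t | r | 7 | s | 7 | 9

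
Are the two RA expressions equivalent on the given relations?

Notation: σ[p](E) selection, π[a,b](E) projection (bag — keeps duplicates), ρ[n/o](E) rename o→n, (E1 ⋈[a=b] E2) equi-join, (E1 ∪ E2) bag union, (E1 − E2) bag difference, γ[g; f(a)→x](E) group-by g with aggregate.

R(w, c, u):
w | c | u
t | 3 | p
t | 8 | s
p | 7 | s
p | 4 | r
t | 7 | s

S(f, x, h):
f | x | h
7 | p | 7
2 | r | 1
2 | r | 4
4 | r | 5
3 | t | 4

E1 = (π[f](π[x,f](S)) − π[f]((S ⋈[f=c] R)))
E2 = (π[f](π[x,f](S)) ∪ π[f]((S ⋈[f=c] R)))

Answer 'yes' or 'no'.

E1 row counts bottom-up:
  S → 5
  π[x,f](S) → 5
  π[f](π[x,f](S)) → 5
  S → 5
  R → 5
  (S ⋈[f=c] R) → 4
  π[f]((S ⋈[f=c] R)) → 4
  (π[f](π[x,f](S)) − π[f]((S ⋈[f=c] R))) → 2
E2 row counts bottom-up:
  S → 5
  π[x,f](S) → 5
  π[f](π[x,f](S)) → 5
  S → 5
  R → 5
  (S ⋈[f=c] R) → 4
  π[f]((S ⋈[f=c] R)) → 4
  (π[f](π[x,f](S)) ∪ π[f]((S ⋈[f=c] R))) → 9

E1 result:
f
2
2
E2 result:
f
2
2
3
3
4
4
7
7
7
Witness: (7,) appears 0× in E1 but 3× in E2.

no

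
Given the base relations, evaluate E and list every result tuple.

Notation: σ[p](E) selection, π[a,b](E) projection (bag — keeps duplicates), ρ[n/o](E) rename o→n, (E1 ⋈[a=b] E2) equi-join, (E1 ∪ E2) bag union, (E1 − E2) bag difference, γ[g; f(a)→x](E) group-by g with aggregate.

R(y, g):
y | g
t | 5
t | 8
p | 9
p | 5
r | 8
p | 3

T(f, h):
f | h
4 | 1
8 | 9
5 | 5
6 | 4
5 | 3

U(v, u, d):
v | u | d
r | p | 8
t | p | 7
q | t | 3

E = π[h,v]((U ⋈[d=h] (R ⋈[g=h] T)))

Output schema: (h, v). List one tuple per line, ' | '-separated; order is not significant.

Stepwise |·|:
  U → 3
  R → 6
  T → 5
  (R ⋈[g=h] T) → 4
  (U ⋈[d=h] (R ⋈[g=h] T)) → 1
  π[h,v]((U ⋈[d=h] (R ⋈[g=h] T))) → 1

== RESULT ==
h | v
3 | q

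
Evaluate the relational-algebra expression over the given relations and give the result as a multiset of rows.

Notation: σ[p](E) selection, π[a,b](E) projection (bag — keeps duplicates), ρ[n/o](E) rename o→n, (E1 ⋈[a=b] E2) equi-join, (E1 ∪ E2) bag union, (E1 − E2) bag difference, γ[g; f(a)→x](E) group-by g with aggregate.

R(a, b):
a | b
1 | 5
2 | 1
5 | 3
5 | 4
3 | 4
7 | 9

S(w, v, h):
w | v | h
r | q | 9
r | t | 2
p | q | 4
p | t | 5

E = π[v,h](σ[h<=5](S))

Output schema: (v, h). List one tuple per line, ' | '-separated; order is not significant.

Subexpression sizes:
  S → 4
  σ[h<=5](S) → 3
  π[v,h](σ[h<=5](S)) → 3

== RESULT ==
v | h
q | 4
t | 2
t | 5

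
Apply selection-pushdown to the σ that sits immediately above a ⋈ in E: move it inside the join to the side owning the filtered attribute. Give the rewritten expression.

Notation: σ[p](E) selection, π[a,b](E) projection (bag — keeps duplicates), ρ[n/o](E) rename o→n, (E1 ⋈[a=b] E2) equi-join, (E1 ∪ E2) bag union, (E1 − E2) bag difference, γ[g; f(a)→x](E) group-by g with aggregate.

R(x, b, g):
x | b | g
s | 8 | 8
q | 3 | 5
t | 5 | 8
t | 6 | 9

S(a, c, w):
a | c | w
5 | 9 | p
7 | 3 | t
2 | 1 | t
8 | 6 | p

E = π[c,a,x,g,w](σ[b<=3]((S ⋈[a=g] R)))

σ filters on b, owned by the right side.
E' = π[c,a,x,g,w]((S ⋈[a=g] σ[b<=3](R)))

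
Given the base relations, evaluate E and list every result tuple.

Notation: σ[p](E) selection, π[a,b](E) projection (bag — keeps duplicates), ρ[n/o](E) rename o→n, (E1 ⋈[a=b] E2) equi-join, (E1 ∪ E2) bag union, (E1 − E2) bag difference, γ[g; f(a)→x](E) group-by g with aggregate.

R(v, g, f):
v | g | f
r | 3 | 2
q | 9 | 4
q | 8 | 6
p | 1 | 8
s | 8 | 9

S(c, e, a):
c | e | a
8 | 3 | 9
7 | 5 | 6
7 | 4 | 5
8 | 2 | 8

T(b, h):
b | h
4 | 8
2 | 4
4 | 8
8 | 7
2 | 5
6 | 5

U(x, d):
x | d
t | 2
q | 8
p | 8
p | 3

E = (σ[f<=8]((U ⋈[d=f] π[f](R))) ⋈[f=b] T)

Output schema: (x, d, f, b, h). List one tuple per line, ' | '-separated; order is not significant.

Per-node cardinality:
  U → 4
  R → 5
  π[f](R) → 5
  (U ⋈[d=f] π[f](R)) → 3
  σ[f<=8]((U ⋈[d=f] π[f](R))) → 3
  T → 6
  (σ[f<=8]((U ⋈[d=f] π[f](R))) ⋈[f=b] T) → 4

== RESULT ==
x | d | f | b | h
p | 8 | 8 | 8 | 7
q | 8 | 8 | 8 | 7
t | 2 | 2 | 2 | 4
t | 2 | 2 | 2 | 5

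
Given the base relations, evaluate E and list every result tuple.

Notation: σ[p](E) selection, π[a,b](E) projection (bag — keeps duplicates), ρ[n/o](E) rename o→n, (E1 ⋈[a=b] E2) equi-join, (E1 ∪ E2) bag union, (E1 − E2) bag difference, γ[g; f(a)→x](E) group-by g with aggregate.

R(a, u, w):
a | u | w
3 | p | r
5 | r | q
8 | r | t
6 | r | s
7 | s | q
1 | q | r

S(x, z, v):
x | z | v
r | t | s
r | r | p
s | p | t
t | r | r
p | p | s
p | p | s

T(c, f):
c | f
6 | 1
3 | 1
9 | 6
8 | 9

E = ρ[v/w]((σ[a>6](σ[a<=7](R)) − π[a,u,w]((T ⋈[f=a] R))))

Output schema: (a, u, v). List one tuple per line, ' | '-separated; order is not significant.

Row counts bottom-up:
  R → 6
  σ[a<=7](R) → 5
  σ[a>6](σ[a<=7](R)) → 1
  T → 4
  R → 6
  (T ⋈[f=a] R) → 3
  π[a,u,w]((T ⋈[f=a] R)) → 3
  (σ[a>6](σ[a<=7](R)) − π[a,u,w]((T ⋈[f=a] R))) → 1
  ρ[v/w]((σ[a>6](σ[a<=7](R)) − π[a,u,w]((T ⋈[f=a] R)))) → 1

== RESULT ==
a | u | v
7 | s | q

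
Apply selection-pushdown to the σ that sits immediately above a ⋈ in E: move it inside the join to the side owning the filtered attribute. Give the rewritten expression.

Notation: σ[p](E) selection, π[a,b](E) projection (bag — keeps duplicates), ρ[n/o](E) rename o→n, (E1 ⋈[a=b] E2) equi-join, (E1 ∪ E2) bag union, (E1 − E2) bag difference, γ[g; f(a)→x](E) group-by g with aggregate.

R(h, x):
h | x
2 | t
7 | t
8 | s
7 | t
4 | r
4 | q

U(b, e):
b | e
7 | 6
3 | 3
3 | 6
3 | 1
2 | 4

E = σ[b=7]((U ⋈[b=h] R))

σ filters on b, owned by the left side.
E' = (σ[b=7](U) ⋈[b=h] R)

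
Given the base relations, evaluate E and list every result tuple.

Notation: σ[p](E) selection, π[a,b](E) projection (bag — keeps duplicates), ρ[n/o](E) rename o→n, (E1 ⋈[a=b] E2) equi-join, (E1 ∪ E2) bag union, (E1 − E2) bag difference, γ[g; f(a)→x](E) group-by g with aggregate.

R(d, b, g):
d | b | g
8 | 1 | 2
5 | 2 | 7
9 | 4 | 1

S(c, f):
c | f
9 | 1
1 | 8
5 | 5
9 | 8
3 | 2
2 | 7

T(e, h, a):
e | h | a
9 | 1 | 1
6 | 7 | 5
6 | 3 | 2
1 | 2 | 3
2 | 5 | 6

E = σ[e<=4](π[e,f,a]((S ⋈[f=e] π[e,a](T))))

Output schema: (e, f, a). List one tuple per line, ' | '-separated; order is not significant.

Subexpression sizes:
  S → 6
  T → 5
  π[e,a](T) → 5
  (S ⋈[f=e] π[e,a](T)) → 2
  π[e,f,a]((S ⋈[f=e] π[e,a](T))) → 2
  σ[e<=4](π[e,f,a]((S ⋈[f=e] π[e,a](T)))) → 2

== RESULT ==
e | f | a
1 | 1 | 3
2 | 2 | 6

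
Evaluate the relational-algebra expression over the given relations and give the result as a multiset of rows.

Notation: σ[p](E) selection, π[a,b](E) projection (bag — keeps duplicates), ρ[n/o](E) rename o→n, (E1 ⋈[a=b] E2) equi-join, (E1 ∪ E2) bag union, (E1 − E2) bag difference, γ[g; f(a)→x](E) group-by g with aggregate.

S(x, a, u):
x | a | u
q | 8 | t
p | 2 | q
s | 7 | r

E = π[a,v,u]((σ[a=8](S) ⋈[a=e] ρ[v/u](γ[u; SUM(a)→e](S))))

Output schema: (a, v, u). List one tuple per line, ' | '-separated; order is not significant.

Subexpression sizes:
  S → 3
  σ[a=8](S) → 1
  S → 3
  γ[u; SUM(a)→e](S) → 3
  ρ[v/u](γ[u; SUM(a)→e](S)) → 3
  (σ[a=8](S) ⋈[a=e] ρ[v/u](γ[u; SUM(a)→e](S))) → 1
  π[a,v,u]((σ[a=8](S) ⋈[a=e] ρ[v/u](γ[u; SUM(a)→e](S)))) → 1

== RESULT ==
a | v | u
8 | t | t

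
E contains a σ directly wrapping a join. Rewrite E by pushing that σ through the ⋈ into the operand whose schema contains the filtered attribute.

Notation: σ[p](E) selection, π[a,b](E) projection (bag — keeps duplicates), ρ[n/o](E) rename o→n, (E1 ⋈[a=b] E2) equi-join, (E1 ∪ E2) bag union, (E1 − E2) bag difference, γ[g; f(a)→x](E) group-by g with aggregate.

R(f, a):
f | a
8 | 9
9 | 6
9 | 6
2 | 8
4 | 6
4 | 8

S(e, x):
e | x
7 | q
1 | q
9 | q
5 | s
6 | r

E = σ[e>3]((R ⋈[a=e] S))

σ filters on e, owned by the right side.
E' = (R ⋈[a=e] σ[e>3](S))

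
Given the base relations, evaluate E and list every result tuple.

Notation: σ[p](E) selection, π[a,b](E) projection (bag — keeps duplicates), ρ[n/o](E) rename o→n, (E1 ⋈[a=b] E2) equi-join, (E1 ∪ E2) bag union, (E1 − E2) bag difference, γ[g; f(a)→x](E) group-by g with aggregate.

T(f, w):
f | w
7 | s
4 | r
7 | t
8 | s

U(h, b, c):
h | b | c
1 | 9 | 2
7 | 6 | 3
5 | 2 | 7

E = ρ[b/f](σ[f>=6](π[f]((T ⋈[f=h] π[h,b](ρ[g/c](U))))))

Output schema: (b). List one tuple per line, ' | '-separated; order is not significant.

Stepwise |·|:
  T → 4
  U → 3
  ρ[g/c](U) → 3
  π[h,b](ρ[g/c](U)) → 3
  (T ⋈[f=h] π[h,b](ρ[g/c](U))) → 2
  π[f]((T ⋈[f=h] π[h,b](ρ[g/c](U)))) → 2
  σ[f>=6](π[f]((T ⋈[f=h] π[h,b](ρ[g/c](U))))) → 2
  ρ[b/f](σ[f>=6](π[f]((T ⋈[f=h] π[h,b](ρ[g/c](U)))))) → 2

== RESULT ==
b
7
7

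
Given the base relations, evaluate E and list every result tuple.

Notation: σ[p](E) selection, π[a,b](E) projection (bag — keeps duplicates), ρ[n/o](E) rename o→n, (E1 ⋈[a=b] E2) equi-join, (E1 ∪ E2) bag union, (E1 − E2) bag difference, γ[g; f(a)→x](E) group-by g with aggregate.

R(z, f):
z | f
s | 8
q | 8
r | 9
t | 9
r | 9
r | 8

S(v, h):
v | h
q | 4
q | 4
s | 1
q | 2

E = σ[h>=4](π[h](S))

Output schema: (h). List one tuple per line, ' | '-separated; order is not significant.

Stepwise |·|:
  S → 4
  π[h](S) → 4
  σ[h>=4](π[h](S)) → 2

== RESULT ==
h
4
4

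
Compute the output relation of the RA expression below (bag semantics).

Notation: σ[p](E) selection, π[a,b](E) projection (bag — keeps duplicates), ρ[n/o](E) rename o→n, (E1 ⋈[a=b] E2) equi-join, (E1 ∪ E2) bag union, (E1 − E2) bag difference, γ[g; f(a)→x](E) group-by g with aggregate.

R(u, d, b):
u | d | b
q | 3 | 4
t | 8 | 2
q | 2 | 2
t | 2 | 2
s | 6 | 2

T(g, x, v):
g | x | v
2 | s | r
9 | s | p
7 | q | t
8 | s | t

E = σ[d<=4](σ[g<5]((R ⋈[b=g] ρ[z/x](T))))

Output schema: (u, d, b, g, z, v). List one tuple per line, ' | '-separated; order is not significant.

Row counts bottom-up:
  R → 5
  T → 4
  ρ[z/x](T) → 4
  (R ⋈[b=g] ρ[z/x](T)) → 4
  σ[g<5]((R ⋈[b=g] ρ[z/x](T))) → 4
  σ[d<=4](σ[g<5]((R ⋈[b=g] ρ[z/x](T)))) → 2

== RESULT ==
u | d | b | g | z | v
q | 2 | 2 | 2 | s | r
t | 2 | 2 | 2 | s | r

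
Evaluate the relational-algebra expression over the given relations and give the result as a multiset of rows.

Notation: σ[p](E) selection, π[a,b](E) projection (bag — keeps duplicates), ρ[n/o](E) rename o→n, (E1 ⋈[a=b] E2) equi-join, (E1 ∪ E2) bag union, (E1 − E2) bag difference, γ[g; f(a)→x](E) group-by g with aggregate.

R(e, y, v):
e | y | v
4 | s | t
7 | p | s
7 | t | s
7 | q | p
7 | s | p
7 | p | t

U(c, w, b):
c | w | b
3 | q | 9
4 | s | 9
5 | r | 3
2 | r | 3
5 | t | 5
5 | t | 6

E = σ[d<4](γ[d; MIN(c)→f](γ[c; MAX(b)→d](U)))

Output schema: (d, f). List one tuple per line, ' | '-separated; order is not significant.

Row counts bottom-up:
  U → 6
  γ[c; MAX(b)→d](U) → 4
  γ[d; MIN(c)→f](γ[c; MAX(b)→d](U)) → 3
  σ[d<4](γ[d; MIN(c)→f](γ[c; MAX(b)→d](U))) → 1

== RESULT ==
d | f
3 | 2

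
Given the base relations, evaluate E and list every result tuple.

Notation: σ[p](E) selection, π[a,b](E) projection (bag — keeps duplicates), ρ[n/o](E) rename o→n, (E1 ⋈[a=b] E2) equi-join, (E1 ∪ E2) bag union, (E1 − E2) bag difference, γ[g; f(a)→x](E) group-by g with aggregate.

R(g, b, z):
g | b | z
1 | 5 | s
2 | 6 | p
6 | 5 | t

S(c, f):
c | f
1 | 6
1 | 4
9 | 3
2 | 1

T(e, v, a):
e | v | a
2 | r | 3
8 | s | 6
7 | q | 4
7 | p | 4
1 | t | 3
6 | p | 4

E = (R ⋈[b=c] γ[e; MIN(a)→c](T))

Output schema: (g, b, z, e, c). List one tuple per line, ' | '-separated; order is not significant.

Per-node cardinality:
  R → 3
  T → 6
  γ[e; MIN(a)→c](T) → 5
  (R ⋈[b=c] γ[e; MIN(a)→c](T)) → 1

== RESULT ==
g | b | z | e | c
2 | 6 | p | 8 | 6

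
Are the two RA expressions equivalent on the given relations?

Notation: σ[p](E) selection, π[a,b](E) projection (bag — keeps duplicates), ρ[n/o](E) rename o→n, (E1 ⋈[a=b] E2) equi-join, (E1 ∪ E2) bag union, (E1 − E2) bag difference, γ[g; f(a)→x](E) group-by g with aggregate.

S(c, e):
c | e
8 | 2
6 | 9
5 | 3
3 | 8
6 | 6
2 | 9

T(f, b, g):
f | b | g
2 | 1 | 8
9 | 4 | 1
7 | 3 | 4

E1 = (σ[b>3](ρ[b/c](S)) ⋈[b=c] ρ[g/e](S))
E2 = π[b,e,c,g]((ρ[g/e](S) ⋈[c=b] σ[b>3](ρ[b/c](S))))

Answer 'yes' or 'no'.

E1 stepwise |·|:
  S → 6
  ρ[b/c](S) → 6
  σ[b>3](ρ[b/c](S)) → 4
  S → 6
  ρ[g/e](S) → 6
  (σ[b>3](ρ[b/c](S)) ⋈[b=c] ρ[g/e](S)) → 6
E2 stepwise |·|:
  S → 6
  ρ[g/e](S) → 6
  S → 6
  ρ[b/c](S) → 6
  σ[b>3](ρ[b/c](S)) → 4
  (ρ[g/e](S) ⋈[c=b] σ[b>3](ρ[b/c](S))) → 6
  π[b,e,c,g]((ρ[g/e](S) ⋈[c=b] σ[b>3](ρ[b/c](S)))) → 6

E1 and E2 produce the same multiset:
b | e | c | g
5 | 3 | 5 | 3
6 | 6 | 6 | 6
6 | 6 | 6 | 9
6 | 9 | 6 | 6
6 | 9 | 6 | 9
8 | 2 | 8 | 2

yes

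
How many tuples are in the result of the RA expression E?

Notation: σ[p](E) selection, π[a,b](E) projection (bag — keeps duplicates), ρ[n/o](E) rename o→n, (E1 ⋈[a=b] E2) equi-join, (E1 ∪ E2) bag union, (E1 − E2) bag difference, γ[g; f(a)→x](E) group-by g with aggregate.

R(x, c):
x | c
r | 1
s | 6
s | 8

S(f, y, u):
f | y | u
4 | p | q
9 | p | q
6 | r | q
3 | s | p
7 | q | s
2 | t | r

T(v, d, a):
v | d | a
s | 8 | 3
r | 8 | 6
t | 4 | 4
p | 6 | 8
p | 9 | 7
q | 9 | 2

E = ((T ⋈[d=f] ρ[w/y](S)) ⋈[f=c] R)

Stepwise |·|:
  T → 6
  S → 6
  ρ[w/y](S) → 6
  (T ⋈[d=f] ρ[w/y](S)) → 4
  R → 3
  ((T ⋈[d=f] ρ[w/y](S)) ⋈[f=c] R) → 1

|E| = 1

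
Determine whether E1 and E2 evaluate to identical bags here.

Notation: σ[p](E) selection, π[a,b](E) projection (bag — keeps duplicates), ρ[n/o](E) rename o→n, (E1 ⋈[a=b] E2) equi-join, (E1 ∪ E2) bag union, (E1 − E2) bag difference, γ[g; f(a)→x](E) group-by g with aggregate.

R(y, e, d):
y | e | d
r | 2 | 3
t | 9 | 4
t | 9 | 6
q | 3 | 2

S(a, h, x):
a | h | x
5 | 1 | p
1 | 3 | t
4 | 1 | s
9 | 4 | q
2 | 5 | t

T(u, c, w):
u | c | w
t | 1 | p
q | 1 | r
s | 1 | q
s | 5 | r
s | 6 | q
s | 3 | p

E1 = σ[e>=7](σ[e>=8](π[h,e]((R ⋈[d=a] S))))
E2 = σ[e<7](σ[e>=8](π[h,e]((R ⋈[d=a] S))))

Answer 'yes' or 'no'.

E1 stepwise |·|:
  R → 4
  S → 5
  (R ⋈[d=a] S) → 2
  π[h,e]((R ⋈[d=a] S)) → 2
  σ[e>=8](π[h,e]((R ⋈[d=a] S))) → 1
  σ[e>=7](σ[e>=8](π[h,e]((R ⋈[d=a] S)))) → 1
E2 stepwise |·|:
  R → 4
  S → 5
  (R ⋈[d=a] S) → 2
  π[h,e]((R ⋈[d=a] S)) → 2
  σ[e>=8](π[h,e]((R ⋈[d=a] S))) → 1
  σ[e<7](σ[e>=8](π[h,e]((R ⋈[d=a] S)))) → 0

E1 result:
h | e
1 | 9
E2 result:
h | e
(0 rows)
Witness: (1, 9) appears 1× in E1 but 0× in E2.

no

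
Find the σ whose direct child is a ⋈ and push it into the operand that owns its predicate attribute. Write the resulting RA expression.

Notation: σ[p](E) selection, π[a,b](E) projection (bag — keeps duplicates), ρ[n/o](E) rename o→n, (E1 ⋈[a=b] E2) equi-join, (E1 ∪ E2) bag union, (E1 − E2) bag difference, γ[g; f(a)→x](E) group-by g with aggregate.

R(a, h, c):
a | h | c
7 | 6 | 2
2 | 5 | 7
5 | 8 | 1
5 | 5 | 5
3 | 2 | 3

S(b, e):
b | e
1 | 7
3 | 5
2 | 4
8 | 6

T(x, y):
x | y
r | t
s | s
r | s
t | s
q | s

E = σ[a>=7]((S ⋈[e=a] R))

σ filters on a, owned by the right side.
E' = (S ⋈[e=a] σ[a>=7](R))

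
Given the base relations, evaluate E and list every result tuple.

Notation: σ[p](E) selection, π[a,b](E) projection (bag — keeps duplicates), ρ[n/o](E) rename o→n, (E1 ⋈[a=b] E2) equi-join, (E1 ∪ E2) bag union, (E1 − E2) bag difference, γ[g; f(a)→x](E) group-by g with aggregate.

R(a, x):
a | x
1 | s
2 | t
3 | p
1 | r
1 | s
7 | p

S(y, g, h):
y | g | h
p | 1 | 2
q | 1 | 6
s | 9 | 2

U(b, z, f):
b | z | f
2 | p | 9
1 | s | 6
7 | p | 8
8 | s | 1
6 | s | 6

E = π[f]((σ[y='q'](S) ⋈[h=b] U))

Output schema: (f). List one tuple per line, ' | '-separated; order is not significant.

Per-node cardinality:
  S → 3
  σ[y='q'](S) → 1
  U → 5
  (σ[y='q'](S) ⋈[h=b] U) → 1
  π[f]((σ[y='q'](S) ⋈[h=b] U)) → 1

== RESULT ==
f
6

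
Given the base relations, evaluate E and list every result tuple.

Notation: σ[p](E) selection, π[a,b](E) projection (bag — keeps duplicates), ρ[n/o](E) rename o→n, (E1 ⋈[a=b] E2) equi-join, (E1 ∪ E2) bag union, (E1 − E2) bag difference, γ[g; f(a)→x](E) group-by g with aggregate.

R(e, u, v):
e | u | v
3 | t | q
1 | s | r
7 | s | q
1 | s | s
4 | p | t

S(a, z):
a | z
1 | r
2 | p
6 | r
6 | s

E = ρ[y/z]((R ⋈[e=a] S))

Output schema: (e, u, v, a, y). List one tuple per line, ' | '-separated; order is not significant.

Row counts bottom-up:
  R → 5
  S → 4
  (R ⋈[e=a] S) → 2
  ρ[y/z]((R ⋈[e=a] S)) → 2

== RESULT ==
e | u | v | a | y
1 | s | r | 1 | r
1 | s | s | 1 | r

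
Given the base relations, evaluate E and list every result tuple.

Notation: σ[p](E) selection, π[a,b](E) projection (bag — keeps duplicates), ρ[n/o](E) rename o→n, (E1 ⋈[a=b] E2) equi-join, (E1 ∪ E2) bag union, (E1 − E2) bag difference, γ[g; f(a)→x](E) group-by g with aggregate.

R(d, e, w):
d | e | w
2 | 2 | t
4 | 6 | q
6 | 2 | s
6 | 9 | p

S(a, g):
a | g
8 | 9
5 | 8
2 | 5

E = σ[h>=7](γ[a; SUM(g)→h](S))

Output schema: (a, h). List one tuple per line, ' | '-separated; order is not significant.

Per-node cardinality:
  S → 3
  γ[a; SUM(g)→h](S) → 3
  σ[h>=7](γ[a; SUM(g)→h](S)) → 2

== RESULT ==
a | h
5 | 8
8 | 9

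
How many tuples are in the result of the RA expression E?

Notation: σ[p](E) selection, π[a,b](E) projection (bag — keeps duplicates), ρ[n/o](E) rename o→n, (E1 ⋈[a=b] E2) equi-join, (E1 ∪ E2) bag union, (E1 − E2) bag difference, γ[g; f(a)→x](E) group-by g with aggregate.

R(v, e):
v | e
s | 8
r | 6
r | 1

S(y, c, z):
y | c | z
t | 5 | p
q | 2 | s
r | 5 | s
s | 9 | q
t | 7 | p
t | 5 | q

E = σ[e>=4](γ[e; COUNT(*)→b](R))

Row counts bottom-up:
  R → 3
  γ[e; COUNT(*)→b](R) → 3
  σ[e>=4](γ[e; COUNT(*)→b](R)) → 2

|E| = 2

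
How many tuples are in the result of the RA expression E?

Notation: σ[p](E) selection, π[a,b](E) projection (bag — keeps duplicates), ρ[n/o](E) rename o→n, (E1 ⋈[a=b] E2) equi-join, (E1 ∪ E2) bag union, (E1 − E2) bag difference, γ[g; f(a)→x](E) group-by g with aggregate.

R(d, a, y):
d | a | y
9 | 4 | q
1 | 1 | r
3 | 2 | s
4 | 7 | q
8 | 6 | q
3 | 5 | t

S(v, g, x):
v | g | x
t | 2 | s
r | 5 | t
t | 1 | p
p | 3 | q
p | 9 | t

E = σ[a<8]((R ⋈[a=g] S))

Per-node cardinality:
  R → 6
  S → 5
  (R ⋈[a=g] S) → 3
  σ[a<8]((R ⋈[a=g] S)) → 3

|E| = 3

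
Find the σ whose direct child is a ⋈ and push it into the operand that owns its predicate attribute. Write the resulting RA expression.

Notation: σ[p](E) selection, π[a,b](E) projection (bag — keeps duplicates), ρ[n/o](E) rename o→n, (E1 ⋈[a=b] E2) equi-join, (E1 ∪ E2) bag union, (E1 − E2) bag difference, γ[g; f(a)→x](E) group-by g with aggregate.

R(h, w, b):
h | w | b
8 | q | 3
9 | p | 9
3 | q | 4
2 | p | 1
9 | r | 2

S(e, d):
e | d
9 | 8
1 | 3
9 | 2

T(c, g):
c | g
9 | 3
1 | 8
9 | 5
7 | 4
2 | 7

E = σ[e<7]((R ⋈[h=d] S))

σ filters on e, owned by the right side.
E' = (R ⋈[h=d] σ[e<7](S))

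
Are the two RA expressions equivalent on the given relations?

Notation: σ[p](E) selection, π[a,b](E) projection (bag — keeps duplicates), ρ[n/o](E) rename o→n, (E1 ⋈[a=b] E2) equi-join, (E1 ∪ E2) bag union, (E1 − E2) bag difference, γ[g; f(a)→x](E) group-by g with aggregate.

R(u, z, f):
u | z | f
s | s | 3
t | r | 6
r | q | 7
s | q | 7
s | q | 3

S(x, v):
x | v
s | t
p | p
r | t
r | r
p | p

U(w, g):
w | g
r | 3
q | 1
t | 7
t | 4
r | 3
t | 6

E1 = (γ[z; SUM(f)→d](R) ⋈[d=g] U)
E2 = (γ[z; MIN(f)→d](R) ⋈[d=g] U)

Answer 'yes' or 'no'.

E1 row counts bottom-up:
  R → 5
  γ[z; SUM(f)→d](R) → 3
  U → 6
  (γ[z; SUM(f)→d](R) ⋈[d=g] U) → 3
E2 row counts bottom-up:
  R → 5
  γ[z; MIN(f)→d](R) → 3
  U → 6
  (γ[z; MIN(f)→d](R) ⋈[d=g] U) → 5

E1 result:
z | d | w | g
r | 6 | t | 6
s | 3 | r | 3
s | 3 | r | 3
E2 result:
z | d | w | g
q | 3 | r | 3
q | 3 | r | 3
r | 6 | t | 6
s | 3 | r | 3
s | 3 | r | 3
Witness: ('q', 3, 'r', 3) appears 0× in E1 but 2× in E2.

no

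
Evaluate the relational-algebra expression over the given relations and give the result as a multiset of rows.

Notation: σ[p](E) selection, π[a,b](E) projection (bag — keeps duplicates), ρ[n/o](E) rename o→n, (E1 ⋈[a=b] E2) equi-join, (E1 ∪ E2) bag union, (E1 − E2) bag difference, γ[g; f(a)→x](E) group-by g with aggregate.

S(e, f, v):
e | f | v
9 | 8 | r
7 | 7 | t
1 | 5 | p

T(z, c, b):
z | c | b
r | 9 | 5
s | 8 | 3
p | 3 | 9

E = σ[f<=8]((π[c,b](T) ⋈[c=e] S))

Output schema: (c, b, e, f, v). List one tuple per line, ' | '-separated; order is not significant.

Per-node cardinality:
  T → 3
  π[c,b](T) → 3
  S → 3
  (π[c,b](T) ⋈[c=e] S) → 1
  σ[f<=8]((π[c,b](T) ⋈[c=e] S)) → 1

== RESULT ==
c | b | e | f | v
9 | 5 | 9 | 8 | r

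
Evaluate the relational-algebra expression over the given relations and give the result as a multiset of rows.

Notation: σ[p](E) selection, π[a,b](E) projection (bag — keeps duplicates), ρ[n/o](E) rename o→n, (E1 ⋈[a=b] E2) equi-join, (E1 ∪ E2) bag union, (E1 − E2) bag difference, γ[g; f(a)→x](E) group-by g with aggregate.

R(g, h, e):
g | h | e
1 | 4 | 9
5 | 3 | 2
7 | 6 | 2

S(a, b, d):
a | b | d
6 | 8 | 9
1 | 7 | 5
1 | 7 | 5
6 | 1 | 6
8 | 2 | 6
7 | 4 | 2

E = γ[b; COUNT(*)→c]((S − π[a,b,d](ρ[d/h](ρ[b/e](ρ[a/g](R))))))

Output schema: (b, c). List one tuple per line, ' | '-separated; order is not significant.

Row counts bottom-up:
  S → 6
  R → 3
  ρ[a/g](R) → 3
  ρ[b/e](ρ[a/g](R)) → 3
  ρ[d/h](ρ[b/e](ρ[a/g](R))) → 3
  π[a,b,d](ρ[d/h](ρ[b/e](ρ[a/g](R)))) → 3
  (S − π[a,b,d](ρ[d/h](ρ[b/e](ρ[a/g](R))))) → 6
  γ[b; COUNT(*)→c]((S − π[a,b,d](ρ[d/h](ρ[b/e](ρ[a/g](R)))))) → 5

== RESULT ==
b | c
1 | 1
2 | 1
4 | 1
7 | 2
8 | 1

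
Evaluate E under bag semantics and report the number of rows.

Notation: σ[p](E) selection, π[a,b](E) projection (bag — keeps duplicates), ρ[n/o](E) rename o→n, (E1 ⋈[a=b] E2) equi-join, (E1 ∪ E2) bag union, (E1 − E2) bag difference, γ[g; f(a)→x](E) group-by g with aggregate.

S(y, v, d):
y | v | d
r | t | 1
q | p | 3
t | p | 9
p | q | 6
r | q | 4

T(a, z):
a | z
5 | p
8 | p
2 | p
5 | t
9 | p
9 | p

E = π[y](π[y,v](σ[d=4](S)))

Stepwise |·|:
  S → 5
  σ[d=4](S) → 1
  π[y,v](σ[d=4](S)) → 1
  π[y](π[y,v](σ[d=4](S))) → 1

|E| = 1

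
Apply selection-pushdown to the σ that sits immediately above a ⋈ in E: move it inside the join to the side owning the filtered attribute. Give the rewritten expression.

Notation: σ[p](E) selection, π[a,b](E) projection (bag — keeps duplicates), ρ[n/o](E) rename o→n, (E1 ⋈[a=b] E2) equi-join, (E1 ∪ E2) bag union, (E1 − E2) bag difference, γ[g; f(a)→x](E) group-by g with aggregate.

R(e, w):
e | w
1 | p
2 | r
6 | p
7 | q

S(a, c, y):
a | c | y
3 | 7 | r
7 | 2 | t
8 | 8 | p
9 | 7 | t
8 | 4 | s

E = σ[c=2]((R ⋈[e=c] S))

σ filters on c, owned by the right side.
E' = (R ⋈[e=c] σ[c=2](S))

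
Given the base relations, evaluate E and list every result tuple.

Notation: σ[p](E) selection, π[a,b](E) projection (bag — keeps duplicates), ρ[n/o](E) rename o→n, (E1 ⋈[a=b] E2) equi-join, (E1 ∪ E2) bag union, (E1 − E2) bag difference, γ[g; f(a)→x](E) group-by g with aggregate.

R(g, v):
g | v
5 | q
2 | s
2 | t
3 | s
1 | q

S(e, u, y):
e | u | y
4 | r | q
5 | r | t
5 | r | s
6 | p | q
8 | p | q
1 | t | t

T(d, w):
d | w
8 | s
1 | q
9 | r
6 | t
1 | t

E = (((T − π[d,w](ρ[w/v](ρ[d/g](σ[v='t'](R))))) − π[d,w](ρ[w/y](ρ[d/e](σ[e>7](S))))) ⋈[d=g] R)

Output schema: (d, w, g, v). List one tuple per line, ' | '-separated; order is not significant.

Subexpression sizes:
  T → 5
  R → 5
  σ[v='t'](R) → 1
  ρ[d/g](σ[v='t'](R)) → 1
  ρ[w/v](ρ[d/g](σ[v='t'](R))) → 1
  π[d,w](ρ[w/v](ρ[d/g](σ[v='t'](R)))) → 1
  (T − π[d,w](ρ[w/v](ρ[d/g](σ[v='t'](R))))) → 5
  S → 6
  σ[e>7](S) → 1
  ρ[d/e](σ[e>7](S)) → 1
  ρ[w/y](ρ[d/e](σ[e>7](S))) → 1
  π[d,w](ρ[w/y](ρ[d/e](σ[e>7](S)))) → 1
  ((T − π[d,w](ρ[w/v](ρ[d/g](σ[v='t'](R))))) − π[d,w](ρ[w/y](ρ[d/e](σ[e>7](S))))) → 5
  R → 5
  (((T − π[d,w](ρ[w/v](ρ[d/g](σ[v='t'](R))))) − π[d,w](ρ[w/y](ρ[d/e](σ[e>7](S))))) ⋈[d=g] R) → 2

== RESULT ==
d | w | g | v
1 | q | 1 | q
1 | t | 1 | q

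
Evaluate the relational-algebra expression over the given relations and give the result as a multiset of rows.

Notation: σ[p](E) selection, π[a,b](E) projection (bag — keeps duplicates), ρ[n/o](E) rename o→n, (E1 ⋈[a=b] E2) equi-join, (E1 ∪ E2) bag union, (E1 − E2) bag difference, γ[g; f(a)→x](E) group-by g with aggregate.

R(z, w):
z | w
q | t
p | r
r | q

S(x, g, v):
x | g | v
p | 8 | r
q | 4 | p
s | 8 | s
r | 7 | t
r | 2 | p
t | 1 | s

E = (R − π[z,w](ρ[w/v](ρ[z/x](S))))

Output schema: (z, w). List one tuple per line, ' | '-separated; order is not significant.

Stepwise |·|:
  R → 3
  S → 6
  ρ[z/x](S) → 6
  ρ[w/v](ρ[z/x](S)) → 6
  π[z,w](ρ[w/v](ρ[z/x](S))) → 6
  (R − π[z,w](ρ[w/v](ρ[z/x](S)))) → 2

== RESULT ==
z | w
q | t
r | q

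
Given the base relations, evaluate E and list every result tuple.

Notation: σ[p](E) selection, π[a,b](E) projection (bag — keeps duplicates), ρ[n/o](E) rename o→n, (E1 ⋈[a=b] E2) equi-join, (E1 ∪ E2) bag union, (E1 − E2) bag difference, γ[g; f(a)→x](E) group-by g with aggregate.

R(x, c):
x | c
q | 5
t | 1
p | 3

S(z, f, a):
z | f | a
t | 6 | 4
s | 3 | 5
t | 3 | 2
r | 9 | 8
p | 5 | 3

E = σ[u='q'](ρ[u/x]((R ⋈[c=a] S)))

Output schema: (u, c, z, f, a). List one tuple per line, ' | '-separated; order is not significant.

Row counts bottom-up:
  R → 3
  S → 5
  (R ⋈[c=a] S) → 2
  ρ[u/x]((R ⋈[c=a] S)) → 2
  σ[u='q'](ρ[u/x]((R ⋈[c=a] S))) → 1

== RESULT ==
u | c | z | f | a
q | 5 | s | 3 | 5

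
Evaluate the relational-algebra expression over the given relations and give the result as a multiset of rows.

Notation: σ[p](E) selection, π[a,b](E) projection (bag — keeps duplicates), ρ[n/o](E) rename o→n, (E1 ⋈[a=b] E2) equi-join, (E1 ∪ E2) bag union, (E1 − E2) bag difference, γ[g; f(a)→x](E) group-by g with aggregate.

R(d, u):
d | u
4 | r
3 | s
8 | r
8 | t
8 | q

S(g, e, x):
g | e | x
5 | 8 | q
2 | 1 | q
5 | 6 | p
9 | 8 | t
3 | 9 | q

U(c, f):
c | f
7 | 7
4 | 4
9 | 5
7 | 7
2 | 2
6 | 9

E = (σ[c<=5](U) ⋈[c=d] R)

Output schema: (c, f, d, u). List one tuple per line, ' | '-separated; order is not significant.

Subexpression sizes:
  U → 6
  σ[c<=5](U) → 2
  R → 5
  (σ[c<=5](U) ⋈[c=d] R) → 1

== RESULT ==
c | f | d | u
4 | 4 | 4 | r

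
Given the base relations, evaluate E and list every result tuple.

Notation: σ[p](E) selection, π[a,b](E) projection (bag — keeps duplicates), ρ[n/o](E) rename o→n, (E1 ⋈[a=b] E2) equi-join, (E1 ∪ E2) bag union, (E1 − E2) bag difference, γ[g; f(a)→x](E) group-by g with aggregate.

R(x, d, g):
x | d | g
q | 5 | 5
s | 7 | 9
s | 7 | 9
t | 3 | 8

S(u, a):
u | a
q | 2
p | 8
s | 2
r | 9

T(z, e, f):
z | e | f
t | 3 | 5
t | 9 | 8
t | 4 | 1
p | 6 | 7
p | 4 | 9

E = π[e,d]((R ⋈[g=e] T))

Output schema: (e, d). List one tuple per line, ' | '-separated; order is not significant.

Per-node cardinality:
  R → 4
  T → 5
  (R ⋈[g=e] T) → 2
  π[e,d]((R ⋈[g=e] T)) → 2

== RESULT ==
e | d
9 | 7
9 | 7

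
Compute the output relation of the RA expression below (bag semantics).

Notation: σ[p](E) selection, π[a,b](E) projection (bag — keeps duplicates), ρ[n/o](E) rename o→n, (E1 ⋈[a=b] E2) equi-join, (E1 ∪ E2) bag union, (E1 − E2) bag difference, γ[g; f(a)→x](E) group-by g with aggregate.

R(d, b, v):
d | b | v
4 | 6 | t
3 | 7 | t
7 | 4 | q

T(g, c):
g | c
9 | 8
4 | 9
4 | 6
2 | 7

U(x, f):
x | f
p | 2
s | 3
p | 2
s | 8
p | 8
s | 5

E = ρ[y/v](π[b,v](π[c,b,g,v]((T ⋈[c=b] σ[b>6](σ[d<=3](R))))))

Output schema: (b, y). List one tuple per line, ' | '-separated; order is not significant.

Per-node cardinality:
  T → 4
  R → 3
  σ[d<=3](R) → 1
  σ[b>6](σ[d<=3](R)) → 1
  (T ⋈[c=b] σ[b>6](σ[d<=3](R))) → 1
  π[c,b,g,v]((T ⋈[c=b] σ[b>6](σ[d<=3](R)))) → 1
  π[b,v](π[c,b,g,v]((T ⋈[c=b] σ[b>6](σ[d<=3](R))))) → 1
  ρ[y/v](π[b,v](π[c,b,g,v]((T ⋈[c=b] σ[b>6](σ[d<=3](R)))))) → 1

== RESULT ==
b | y
7 | t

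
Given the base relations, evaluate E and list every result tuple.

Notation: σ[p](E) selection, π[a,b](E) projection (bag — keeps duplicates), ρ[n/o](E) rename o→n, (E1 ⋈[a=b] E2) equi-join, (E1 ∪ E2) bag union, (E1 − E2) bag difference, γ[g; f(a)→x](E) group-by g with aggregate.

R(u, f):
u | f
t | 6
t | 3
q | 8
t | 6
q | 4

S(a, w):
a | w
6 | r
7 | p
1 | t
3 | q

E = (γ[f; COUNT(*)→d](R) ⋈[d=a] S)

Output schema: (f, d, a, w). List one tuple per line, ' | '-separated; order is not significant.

Per-node cardinality:
  R → 5
  γ[f; COUNT(*)→d](R) → 4
  S → 4
  (γ[f; COUNT(*)→d](R) ⋈[d=a] S) → 3

== RESULT ==
f | d | a | w
3 | 1 | 1 | t
4 | 1 | 1 | t
8 | 1 | 1 | t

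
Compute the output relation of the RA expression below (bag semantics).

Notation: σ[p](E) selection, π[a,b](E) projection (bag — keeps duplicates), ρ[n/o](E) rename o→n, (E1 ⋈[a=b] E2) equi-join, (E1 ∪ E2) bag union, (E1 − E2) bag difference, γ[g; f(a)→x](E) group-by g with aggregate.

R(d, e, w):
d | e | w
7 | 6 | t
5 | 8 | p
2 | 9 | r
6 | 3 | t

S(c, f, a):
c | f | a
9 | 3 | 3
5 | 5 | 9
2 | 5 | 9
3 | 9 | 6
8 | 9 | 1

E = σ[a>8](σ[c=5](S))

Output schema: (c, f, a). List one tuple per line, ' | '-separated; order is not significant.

Row counts bottom-up:
  S → 5
  σ[c=5](S) → 1
  σ[a>8](σ[c=5](S)) → 1

== RESULT ==
c | f | a
5 | 5 | 9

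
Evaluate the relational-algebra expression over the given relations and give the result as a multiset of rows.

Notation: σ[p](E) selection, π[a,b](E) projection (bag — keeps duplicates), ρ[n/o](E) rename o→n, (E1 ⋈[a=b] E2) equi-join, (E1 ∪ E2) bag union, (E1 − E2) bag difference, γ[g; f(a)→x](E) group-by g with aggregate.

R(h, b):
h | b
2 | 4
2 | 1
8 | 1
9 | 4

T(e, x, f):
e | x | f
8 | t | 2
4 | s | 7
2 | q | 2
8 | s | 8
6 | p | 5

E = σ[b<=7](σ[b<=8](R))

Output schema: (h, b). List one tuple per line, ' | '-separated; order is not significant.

Row counts bottom-up:
  R → 4
  σ[b<=8](R) → 4
  σ[b<=7](σ[b<=8](R)) → 4

== RESULT ==
h | b
2 | 1
2 | 4
8 | 1
9 | 4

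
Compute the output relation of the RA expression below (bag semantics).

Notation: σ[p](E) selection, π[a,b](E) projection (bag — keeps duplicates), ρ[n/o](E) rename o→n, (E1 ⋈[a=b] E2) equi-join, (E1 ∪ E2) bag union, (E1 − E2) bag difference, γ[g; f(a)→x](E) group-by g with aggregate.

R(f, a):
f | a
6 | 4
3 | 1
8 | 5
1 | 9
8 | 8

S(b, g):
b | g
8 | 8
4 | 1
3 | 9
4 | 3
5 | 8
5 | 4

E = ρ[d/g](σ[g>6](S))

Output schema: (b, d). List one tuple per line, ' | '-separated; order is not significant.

Stepwise |·|:
  S → 6
  σ[g>6](S) → 3
  ρ[d/g](σ[g>6](S)) → 3

== RESULT ==
b | d
3 | 9
5 | 8
8 | 8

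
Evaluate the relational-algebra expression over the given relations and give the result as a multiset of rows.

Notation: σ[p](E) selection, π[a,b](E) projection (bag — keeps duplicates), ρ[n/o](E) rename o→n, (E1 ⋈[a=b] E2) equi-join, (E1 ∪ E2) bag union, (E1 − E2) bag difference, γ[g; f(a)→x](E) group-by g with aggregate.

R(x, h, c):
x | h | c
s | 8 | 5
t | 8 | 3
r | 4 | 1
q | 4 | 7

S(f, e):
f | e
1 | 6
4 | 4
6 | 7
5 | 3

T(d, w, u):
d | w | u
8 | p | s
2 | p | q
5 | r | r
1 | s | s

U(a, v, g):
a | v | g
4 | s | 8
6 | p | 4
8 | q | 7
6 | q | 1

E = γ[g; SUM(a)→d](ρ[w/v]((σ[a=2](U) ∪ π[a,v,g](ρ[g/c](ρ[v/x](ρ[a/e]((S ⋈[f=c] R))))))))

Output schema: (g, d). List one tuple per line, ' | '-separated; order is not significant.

Stepwise |·|:
  U → 4
  σ[a=2](U) → 0
  S → 4
  R → 4
  (S ⋈[f=c] R) → 2
  ρ[a/e]((S ⋈[f=c] R)) → 2
  ρ[v/x](ρ[a/e]((S ⋈[f=c] R))) → 2
  ρ[g/c](ρ[v/x](ρ[a/e]((S ⋈[f=c] R)))) → 2
  π[a,v,g](ρ[g/c](ρ[v/x](ρ[a/e]((S ⋈[f=c] R))))) → 2
  (σ[a=2](U) ∪ π[a,v,g](ρ[g/c](ρ[v/x](ρ[a/e]((S ⋈[f=c] R)))))) → 2
  ρ[w/v]((σ[a=2](U) ∪ π[a,v,g](ρ[g/c](ρ[v/x](ρ[a/e]((S ⋈[f=c] R))))))) → 2
  γ[g; SUM(a)→d](ρ[w/v]((σ[a=2](U) ∪ π[a,v,g](ρ[g/c](ρ[v/x](ρ[a/e]((S ⋈[f=c] R)))))))) → 2

== RESULT ==
g | d
1 | 6
5 | 3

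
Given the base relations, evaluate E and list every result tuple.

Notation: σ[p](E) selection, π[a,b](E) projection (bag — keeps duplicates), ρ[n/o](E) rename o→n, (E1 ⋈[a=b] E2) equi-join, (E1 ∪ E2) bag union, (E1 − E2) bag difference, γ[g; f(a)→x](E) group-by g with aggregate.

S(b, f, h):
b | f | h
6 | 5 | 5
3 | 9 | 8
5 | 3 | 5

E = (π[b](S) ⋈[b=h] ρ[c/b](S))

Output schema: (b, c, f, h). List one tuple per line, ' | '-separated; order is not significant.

Row counts bottom-up:
  S → 3
  π[b](S) → 3
  S → 3
  ρ[c/b](S) → 3
  (π[b](S) ⋈[b=h] ρ[c/b](S)) → 2

== RESULT ==
b | c | f | h
5 | 5 | 3 | 5
5 | 6 | 5 | 5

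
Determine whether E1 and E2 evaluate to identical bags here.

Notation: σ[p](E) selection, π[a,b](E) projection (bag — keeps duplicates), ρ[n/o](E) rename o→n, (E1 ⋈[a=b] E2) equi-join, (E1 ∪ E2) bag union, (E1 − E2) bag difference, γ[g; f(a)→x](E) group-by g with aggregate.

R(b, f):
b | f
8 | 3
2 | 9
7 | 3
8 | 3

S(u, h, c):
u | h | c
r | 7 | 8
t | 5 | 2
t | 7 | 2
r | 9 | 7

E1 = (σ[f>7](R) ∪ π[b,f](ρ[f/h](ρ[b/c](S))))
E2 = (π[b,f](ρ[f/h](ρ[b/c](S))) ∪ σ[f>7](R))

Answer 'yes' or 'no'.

E1 subexpression sizes:
  R → 4
  σ[f>7](R) → 1
  S → 4
  ρ[b/c](S) → 4
  ρ[f/h](ρ[b/c](S)) → 4
  π[b,f](ρ[f/h](ρ[b/c](S))) → 4
  (σ[f>7](R) ∪ π[b,f](ρ[f/h](ρ[b/c](S)))) → 5
E2 subexpression sizes:
  S → 4
  ρ[b/c](S) → 4
  ρ[f/h](ρ[b/c](S)) → 4
  π[b,f](ρ[f/h](ρ[b/c](S))) → 4
  R → 4
  σ[f>7](R) → 1
  (π[b,f](ρ[f/h](ρ[b/c](S))) ∪ σ[f>7](R)) → 5

E1 and E2 produce the same multiset:
b | f
2 | 5
2 | 7
2 | 9
7 | 9
8 | 7

yes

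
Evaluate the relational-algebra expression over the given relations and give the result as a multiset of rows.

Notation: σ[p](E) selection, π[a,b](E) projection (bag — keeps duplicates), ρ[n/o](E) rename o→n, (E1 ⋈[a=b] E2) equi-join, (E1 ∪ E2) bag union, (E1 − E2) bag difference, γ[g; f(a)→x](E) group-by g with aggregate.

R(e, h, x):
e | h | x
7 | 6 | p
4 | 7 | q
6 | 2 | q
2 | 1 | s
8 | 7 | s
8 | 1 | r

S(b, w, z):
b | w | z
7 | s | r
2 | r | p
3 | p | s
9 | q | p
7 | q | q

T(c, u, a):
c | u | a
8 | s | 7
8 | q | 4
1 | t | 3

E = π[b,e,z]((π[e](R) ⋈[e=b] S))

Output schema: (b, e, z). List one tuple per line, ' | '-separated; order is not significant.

Per-node cardinality:
  R → 6
  π[e](R) → 6
  S → 5
  (π[e](R) ⋈[e=b] S) → 3
  π[b,e,z]((π[e](R) ⋈[e=b] S)) → 3

== RESULT ==
b | e | z
2 | 2 | p
7 | 7 | q
7 | 7 | r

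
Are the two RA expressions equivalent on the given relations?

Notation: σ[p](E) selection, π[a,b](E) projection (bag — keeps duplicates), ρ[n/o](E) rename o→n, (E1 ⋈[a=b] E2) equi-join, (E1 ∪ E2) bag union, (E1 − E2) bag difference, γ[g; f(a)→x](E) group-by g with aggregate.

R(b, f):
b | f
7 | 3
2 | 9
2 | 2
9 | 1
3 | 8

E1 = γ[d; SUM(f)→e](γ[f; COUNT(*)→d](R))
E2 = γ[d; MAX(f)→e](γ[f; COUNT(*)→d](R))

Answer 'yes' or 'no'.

E1 stepwise |·|:
  R → 5
  γ[f; COUNT(*)→d](R) → 5
  γ[d; SUM(f)→e](γ[f; COUNT(*)→d](R)) → 1
E2 stepwise |·|:
  R → 5
  γ[f; COUNT(*)→d](R) → 5
  γ[d; MAX(f)→e](γ[f; COUNT(*)→d](R)) → 1

E1 result:
d | e
1 | 23
E2 result:
d | e
1 | 9
Witness: (1, 23) appears 1× in E1 but 0× in E2.

no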